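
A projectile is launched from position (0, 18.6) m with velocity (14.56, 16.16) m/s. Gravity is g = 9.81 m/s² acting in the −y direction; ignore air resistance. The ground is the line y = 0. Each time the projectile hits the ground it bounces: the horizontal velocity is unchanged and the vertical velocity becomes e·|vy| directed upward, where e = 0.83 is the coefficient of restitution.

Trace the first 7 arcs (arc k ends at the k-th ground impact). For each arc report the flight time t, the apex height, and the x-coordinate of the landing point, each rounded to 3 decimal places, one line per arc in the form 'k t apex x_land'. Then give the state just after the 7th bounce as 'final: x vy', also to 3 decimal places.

Arc 1: start y=18.600, vy=16.160 → t=4.198, apex=31.910, x_land=61.122, impact vy=-25.022
  bounce: vy ← 0.83·25.022 = 20.768
Arc 2: start y=0.000, vy=20.768 → t=4.234, apex=21.983, x_land=122.769, impact vy=-20.768
  bounce: vy ← 0.83·20.768 = 17.237
Arc 3: start y=0.000, vy=17.237 → t=3.514, apex=15.144, x_land=173.936, impact vy=-17.237
  bounce: vy ← 0.83·17.237 = 14.307
Arc 4: start y=0.000, vy=14.307 → t=2.917, apex=10.433, x_land=216.405, impact vy=-14.307
  bounce: vy ← 0.83·14.307 = 11.875
Arc 5: start y=0.000, vy=11.875 → t=2.421, apex=7.187, x_land=251.654, impact vy=-11.875
  bounce: vy ← 0.83·11.875 = 9.856
Arc 6: start y=0.000, vy=9.856 → t=2.009, apex=4.951, x_land=280.911, impact vy=-9.856
  bounce: vy ← 0.83·9.856 = 8.181
Arc 7: start y=0.000, vy=8.181 → t=1.668, apex=3.411, x_land=305.194, impact vy=-8.181
  bounce: vy ← 0.83·8.181 = 6.790

1 4.198 31.910 61.122
2 4.234 21.983 122.769
3 3.514 15.144 173.936
4 2.917 10.433 216.405
5 2.421 7.187 251.654
6 2.009 4.951 280.911
7 1.668 3.411 305.194
final: 305.194 6.790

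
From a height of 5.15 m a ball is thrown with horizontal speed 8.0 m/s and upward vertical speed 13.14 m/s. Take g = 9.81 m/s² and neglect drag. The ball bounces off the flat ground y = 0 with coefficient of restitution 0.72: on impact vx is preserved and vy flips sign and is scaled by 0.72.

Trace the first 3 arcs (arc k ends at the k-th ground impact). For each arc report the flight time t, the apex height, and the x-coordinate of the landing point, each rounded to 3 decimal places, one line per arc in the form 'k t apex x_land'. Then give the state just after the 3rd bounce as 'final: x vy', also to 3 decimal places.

Arc 1: start y=5.150, vy=13.140 → t=3.026, apex=13.950, x_land=24.207, impact vy=-16.544
  bounce: vy ← 0.72·16.544 = 11.912
Arc 2: start y=0.000, vy=11.912 → t=2.428, apex=7.232, x_land=43.635, impact vy=-11.912
  bounce: vy ← 0.72·11.912 = 8.576
Arc 3: start y=0.000, vy=8.576 → t=1.748, apex=3.749, x_land=57.623, impact vy=-8.576
  bounce: vy ← 0.72·8.576 = 6.175

1 3.026 13.950 24.207
2 2.428 7.232 43.635
3 1.748 3.749 57.623
final: 57.623 6.175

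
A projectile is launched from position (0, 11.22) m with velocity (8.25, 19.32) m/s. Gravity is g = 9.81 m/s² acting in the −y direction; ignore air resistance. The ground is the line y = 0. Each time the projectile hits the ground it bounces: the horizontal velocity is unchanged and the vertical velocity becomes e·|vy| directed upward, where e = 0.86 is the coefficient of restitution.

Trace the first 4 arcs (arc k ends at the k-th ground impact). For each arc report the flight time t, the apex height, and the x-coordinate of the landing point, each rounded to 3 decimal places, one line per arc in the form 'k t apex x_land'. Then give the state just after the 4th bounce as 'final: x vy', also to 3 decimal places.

1 4.453 30.245 36.734
2 4.271 22.369 71.970
3 3.673 16.544 102.273
4 3.159 12.236 128.333
final: 128.333 13.325

Arc 1: start y=11.220, vy=19.320 → t=4.453, apex=30.245, x_land=36.734, impact vy=-24.360
  bounce: vy ← 0.86·24.360 = 20.949
Arc 2: start y=0.000, vy=20.949 → t=4.271, apex=22.369, x_land=71.970, impact vy=-20.949
  bounce: vy ← 0.86·20.949 = 18.016
Arc 3: start y=0.000, vy=18.016 → t=3.673, apex=16.544, x_land=102.273, impact vy=-18.016
  bounce: vy ← 0.86·18.016 = 15.494
Arc 4: start y=0.000, vy=15.494 → t=3.159, apex=12.236, x_land=128.333, impact vy=-15.494
  bounce: vy ← 0.86·15.494 = 13.325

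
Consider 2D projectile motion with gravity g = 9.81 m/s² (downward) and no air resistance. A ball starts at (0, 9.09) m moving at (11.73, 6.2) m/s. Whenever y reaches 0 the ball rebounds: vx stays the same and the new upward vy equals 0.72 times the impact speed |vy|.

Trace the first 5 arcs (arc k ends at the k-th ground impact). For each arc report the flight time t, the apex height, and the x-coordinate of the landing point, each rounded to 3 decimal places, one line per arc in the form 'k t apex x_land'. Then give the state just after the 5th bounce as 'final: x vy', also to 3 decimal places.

Arc 1: start y=9.090, vy=6.200 → t=2.133, apex=11.049, x_land=25.019, impact vy=-14.724
  bounce: vy ← 0.72·14.724 = 10.601
Arc 2: start y=0.000, vy=10.601 → t=2.161, apex=5.728, x_land=50.370, impact vy=-10.601
  bounce: vy ← 0.72·10.601 = 7.633
Arc 3: start y=0.000, vy=7.633 → t=1.556, apex=2.969, x_land=68.624, impact vy=-7.633
  bounce: vy ← 0.72·7.633 = 5.496
Arc 4: start y=0.000, vy=5.496 → t=1.120, apex=1.539, x_land=81.766, impact vy=-5.496
  bounce: vy ← 0.72·5.496 = 3.957
Arc 5: start y=0.000, vy=3.957 → t=0.807, apex=0.798, x_land=91.228, impact vy=-3.957
  bounce: vy ← 0.72·3.957 = 2.849

1 2.133 11.049 25.019
2 2.161 5.728 50.370
3 1.556 2.969 68.624
4 1.120 1.539 81.766
5 0.807 0.798 91.228
final: 91.228 2.849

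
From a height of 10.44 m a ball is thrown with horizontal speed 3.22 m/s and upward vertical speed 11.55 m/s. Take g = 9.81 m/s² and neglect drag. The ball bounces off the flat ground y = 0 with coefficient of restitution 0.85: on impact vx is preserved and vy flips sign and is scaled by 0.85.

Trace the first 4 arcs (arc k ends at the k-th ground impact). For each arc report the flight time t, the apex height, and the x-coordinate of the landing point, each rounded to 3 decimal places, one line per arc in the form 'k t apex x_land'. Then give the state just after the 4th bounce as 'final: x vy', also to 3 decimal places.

1 3.052 17.239 9.828
2 3.187 12.455 20.090
3 2.709 8.999 28.813
4 2.303 6.502 36.228
final: 36.228 9.600

Arc 1: start y=10.440, vy=11.550 → t=3.052, apex=17.239, x_land=9.828, impact vy=-18.391
  bounce: vy ← 0.85·18.391 = 15.632
Arc 2: start y=0.000, vy=15.632 → t=3.187, apex=12.455, x_land=20.090, impact vy=-15.632
  bounce: vy ← 0.85·15.632 = 13.288
Arc 3: start y=0.000, vy=13.288 → t=2.709, apex=8.999, x_land=28.813, impact vy=-13.288
  bounce: vy ← 0.85·13.288 = 11.294
Arc 4: start y=0.000, vy=11.294 → t=2.303, apex=6.502, x_land=36.228, impact vy=-11.294
  bounce: vy ← 0.85·11.294 = 9.600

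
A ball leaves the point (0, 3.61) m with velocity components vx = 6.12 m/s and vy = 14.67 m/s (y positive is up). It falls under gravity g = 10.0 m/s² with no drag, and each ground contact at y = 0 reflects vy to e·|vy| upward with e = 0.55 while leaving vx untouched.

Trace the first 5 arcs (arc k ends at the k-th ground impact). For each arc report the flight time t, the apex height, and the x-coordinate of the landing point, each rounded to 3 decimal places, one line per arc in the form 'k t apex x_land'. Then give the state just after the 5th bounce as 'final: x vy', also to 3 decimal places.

1 3.162 14.370 19.353
2 1.865 4.347 30.766
3 1.026 1.315 37.043
4 0.564 0.398 40.496
5 0.310 0.120 42.394
final: 42.394 0.853

Arc 1: start y=3.610, vy=14.670 → t=3.162, apex=14.370, x_land=19.353, impact vy=-16.953
  bounce: vy ← 0.55·16.953 = 9.324
Arc 2: start y=0.000, vy=9.324 → t=1.865, apex=4.347, x_land=30.766, impact vy=-9.324
  bounce: vy ← 0.55·9.324 = 5.128
Arc 3: start y=0.000, vy=5.128 → t=1.026, apex=1.315, x_land=37.043, impact vy=-5.128
  bounce: vy ← 0.55·5.128 = 2.821
Arc 4: start y=0.000, vy=2.821 → t=0.564, apex=0.398, x_land=40.496, impact vy=-2.821
  bounce: vy ← 0.55·2.821 = 1.551
Arc 5: start y=0.000, vy=1.551 → t=0.310, apex=0.120, x_land=42.394, impact vy=-1.551
  bounce: vy ← 0.55·1.551 = 0.853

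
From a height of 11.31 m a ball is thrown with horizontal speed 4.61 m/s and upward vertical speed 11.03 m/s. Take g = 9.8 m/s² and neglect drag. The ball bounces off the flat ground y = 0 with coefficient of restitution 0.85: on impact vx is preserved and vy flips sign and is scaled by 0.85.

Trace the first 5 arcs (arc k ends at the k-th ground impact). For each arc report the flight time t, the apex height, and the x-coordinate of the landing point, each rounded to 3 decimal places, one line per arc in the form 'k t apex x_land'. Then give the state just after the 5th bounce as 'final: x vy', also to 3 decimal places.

1 3.016 17.517 13.905
2 3.214 12.656 28.723
3 2.732 9.144 41.318
4 2.322 6.607 52.024
5 1.974 4.773 61.124
final: 61.124 8.222

Arc 1: start y=11.310, vy=11.030 → t=3.016, apex=17.517, x_land=13.905, impact vy=-18.529
  bounce: vy ← 0.85·18.529 = 15.750
Arc 2: start y=0.000, vy=15.750 → t=3.214, apex=12.656, x_land=28.723, impact vy=-15.750
  bounce: vy ← 0.85·15.750 = 13.387
Arc 3: start y=0.000, vy=13.387 → t=2.732, apex=9.144, x_land=41.318, impact vy=-13.387
  bounce: vy ← 0.85·13.387 = 11.379
Arc 4: start y=0.000, vy=11.379 → t=2.322, apex=6.607, x_land=52.024, impact vy=-11.379
  bounce: vy ← 0.85·11.379 = 9.672
Arc 5: start y=0.000, vy=9.672 → t=1.974, apex=4.773, x_land=61.124, impact vy=-9.672
  bounce: vy ← 0.85·9.672 = 8.222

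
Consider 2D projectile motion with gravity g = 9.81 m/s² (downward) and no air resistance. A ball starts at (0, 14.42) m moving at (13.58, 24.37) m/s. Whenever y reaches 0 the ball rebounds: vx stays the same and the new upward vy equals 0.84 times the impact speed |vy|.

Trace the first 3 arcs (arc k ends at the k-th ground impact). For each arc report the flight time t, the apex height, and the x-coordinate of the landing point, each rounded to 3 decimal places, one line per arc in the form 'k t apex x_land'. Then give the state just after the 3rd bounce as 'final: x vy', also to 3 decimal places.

1 5.503 44.690 74.726
2 5.071 31.533 143.591
3 4.260 22.250 201.437
final: 201.437 17.551

Arc 1: start y=14.420, vy=24.370 → t=5.503, apex=44.690, x_land=74.726, impact vy=-29.611
  bounce: vy ← 0.84·29.611 = 24.873
Arc 2: start y=0.000, vy=24.873 → t=5.071, apex=31.533, x_land=143.591, impact vy=-24.873
  bounce: vy ← 0.84·24.873 = 20.894
Arc 3: start y=0.000, vy=20.894 → t=4.260, apex=22.250, x_land=201.437, impact vy=-20.894
  bounce: vy ← 0.84·20.894 = 17.551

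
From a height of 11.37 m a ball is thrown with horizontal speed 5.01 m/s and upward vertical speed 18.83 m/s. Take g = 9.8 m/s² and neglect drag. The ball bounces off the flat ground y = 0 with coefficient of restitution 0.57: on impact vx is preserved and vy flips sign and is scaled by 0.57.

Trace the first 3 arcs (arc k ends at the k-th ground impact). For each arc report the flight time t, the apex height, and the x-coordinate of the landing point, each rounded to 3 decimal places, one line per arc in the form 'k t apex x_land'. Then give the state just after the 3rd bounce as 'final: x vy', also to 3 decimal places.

1 4.373 29.460 21.911
2 2.795 9.572 35.915
3 1.593 3.110 43.898
final: 43.898 4.450

Arc 1: start y=11.370, vy=18.830 → t=4.373, apex=29.460, x_land=21.911, impact vy=-24.030
  bounce: vy ← 0.57·24.030 = 13.697
Arc 2: start y=0.000, vy=13.697 → t=2.795, apex=9.572, x_land=35.915, impact vy=-13.697
  bounce: vy ← 0.57·13.697 = 7.807
Arc 3: start y=0.000, vy=7.807 → t=1.593, apex=3.110, x_land=43.898, impact vy=-7.807
  bounce: vy ← 0.57·7.807 = 4.450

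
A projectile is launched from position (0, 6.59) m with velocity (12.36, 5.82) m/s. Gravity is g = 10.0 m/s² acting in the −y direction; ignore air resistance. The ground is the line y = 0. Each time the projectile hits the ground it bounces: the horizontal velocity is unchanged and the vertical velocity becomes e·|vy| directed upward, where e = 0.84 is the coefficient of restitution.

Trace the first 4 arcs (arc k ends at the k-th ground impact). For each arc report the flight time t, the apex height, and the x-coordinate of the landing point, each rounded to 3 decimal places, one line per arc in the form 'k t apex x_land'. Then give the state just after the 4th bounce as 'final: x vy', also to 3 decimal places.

Arc 1: start y=6.590, vy=5.820 → t=1.869, apex=8.284, x_land=23.103, impact vy=-12.871
  bounce: vy ← 0.84·12.871 = 10.812
Arc 2: start y=0.000, vy=10.812 → t=2.162, apex=5.845, x_land=49.830, impact vy=-10.812
  bounce: vy ← 0.84·10.812 = 9.082
Arc 3: start y=0.000, vy=9.082 → t=1.816, apex=4.124, x_land=72.281, impact vy=-9.082
  bounce: vy ← 0.84·9.082 = 7.629
Arc 4: start y=0.000, vy=7.629 → t=1.526, apex=2.910, x_land=91.139, impact vy=-7.629
  bounce: vy ← 0.84·7.629 = 6.408

1 1.869 8.284 23.103
2 2.162 5.845 49.830
3 1.816 4.124 72.281
4 1.526 2.910 91.139
final: 91.139 6.408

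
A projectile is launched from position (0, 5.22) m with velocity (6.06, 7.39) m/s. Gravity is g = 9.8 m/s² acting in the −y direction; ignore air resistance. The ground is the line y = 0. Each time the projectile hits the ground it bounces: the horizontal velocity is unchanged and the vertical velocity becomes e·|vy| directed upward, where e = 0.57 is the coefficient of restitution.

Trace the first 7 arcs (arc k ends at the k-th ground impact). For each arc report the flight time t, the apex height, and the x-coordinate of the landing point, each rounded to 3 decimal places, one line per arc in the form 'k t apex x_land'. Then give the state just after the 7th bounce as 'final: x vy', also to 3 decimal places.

1 2.032 8.006 12.316
2 1.457 2.601 21.147
3 0.831 0.845 26.180
4 0.473 0.275 29.049
5 0.270 0.089 30.685
6 0.154 0.029 31.617
7 0.088 0.009 32.148
final: 32.148 0.245

Arc 1: start y=5.220, vy=7.390 → t=2.032, apex=8.006, x_land=12.316, impact vy=-12.527
  bounce: vy ← 0.57·12.527 = 7.140
Arc 2: start y=0.000, vy=7.140 → t=1.457, apex=2.601, x_land=21.147, impact vy=-7.140
  bounce: vy ← 0.57·7.140 = 4.070
Arc 3: start y=0.000, vy=4.070 → t=0.831, apex=0.845, x_land=26.180, impact vy=-4.070
  bounce: vy ← 0.57·4.070 = 2.320
Arc 4: start y=0.000, vy=2.320 → t=0.473, apex=0.275, x_land=29.049, impact vy=-2.320
  bounce: vy ← 0.57·2.320 = 1.322
Arc 5: start y=0.000, vy=1.322 → t=0.270, apex=0.089, x_land=30.685, impact vy=-1.322
  bounce: vy ← 0.57·1.322 = 0.754
Arc 6: start y=0.000, vy=0.754 → t=0.154, apex=0.029, x_land=31.617, impact vy=-0.754
  bounce: vy ← 0.57·0.754 = 0.430
Arc 7: start y=0.000, vy=0.430 → t=0.088, apex=0.009, x_land=32.148, impact vy=-0.430
  bounce: vy ← 0.57·0.430 = 0.245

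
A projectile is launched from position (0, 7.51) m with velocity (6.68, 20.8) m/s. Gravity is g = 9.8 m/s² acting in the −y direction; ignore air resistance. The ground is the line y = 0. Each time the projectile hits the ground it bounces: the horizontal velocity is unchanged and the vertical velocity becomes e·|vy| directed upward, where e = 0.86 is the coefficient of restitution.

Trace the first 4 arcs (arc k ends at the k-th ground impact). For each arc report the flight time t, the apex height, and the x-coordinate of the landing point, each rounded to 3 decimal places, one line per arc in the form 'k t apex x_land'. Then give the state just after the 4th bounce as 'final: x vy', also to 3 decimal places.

Arc 1: start y=7.510, vy=20.800 → t=4.580, apex=29.583, x_land=30.592, impact vy=-24.080
  bounce: vy ← 0.86·24.080 = 20.709
Arc 2: start y=0.000, vy=20.709 → t=4.226, apex=21.880, x_land=58.823, impact vy=-20.709
  bounce: vy ← 0.86·20.709 = 17.809
Arc 3: start y=0.000, vy=17.809 → t=3.635, apex=16.182, x_land=83.102, impact vy=-17.809
  bounce: vy ← 0.86·17.809 = 15.316
Arc 4: start y=0.000, vy=15.316 → t=3.126, apex=11.969, x_land=103.982, impact vy=-15.316
  bounce: vy ← 0.86·15.316 = 13.172

1 4.580 29.583 30.592
2 4.226 21.880 58.823
3 3.635 16.182 83.102
4 3.126 11.969 103.982
final: 103.982 13.172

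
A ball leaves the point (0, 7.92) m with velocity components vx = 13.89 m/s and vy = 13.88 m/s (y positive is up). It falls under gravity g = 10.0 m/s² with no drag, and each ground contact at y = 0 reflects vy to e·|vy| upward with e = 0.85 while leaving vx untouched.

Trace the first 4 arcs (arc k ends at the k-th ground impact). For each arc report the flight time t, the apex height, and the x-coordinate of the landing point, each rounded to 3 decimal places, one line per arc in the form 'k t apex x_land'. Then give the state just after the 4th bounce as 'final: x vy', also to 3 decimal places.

Arc 1: start y=7.920, vy=13.880 → t=3.262, apex=17.553, x_land=45.304, impact vy=-18.736
  bounce: vy ← 0.85·18.736 = 15.926
Arc 2: start y=0.000, vy=15.926 → t=3.185, apex=12.682, x_land=89.547, impact vy=-15.926
  bounce: vy ← 0.85·15.926 = 13.537
Arc 3: start y=0.000, vy=13.537 → t=2.707, apex=9.163, x_land=127.153, impact vy=-13.537
  bounce: vy ← 0.85·13.537 = 11.507
Arc 4: start y=0.000, vy=11.507 → t=2.301, apex=6.620, x_land=159.118, impact vy=-11.507
  bounce: vy ← 0.85·11.507 = 9.781

1 3.262 17.553 45.304
2 3.185 12.682 89.547
3 2.707 9.163 127.153
4 2.301 6.620 159.118
final: 159.118 9.781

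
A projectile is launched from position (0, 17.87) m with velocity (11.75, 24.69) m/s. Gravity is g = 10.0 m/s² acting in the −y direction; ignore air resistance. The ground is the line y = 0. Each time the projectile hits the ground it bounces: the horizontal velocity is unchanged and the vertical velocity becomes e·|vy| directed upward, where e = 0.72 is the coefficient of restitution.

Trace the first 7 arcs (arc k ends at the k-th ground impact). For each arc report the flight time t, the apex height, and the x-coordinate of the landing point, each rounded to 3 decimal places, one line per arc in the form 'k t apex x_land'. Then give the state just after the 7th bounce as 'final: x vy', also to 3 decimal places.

Arc 1: start y=17.870, vy=24.690 → t=5.579, apex=48.350, x_land=65.549, impact vy=-31.097
  bounce: vy ← 0.72·31.097 = 22.390
Arc 2: start y=0.000, vy=22.390 → t=4.478, apex=25.065, x_land=118.165, impact vy=-22.390
  bounce: vy ← 0.72·22.390 = 16.120
Arc 3: start y=0.000, vy=16.120 → t=3.224, apex=12.993, x_land=156.048, impact vy=-16.120
  bounce: vy ← 0.72·16.120 = 11.607
Arc 4: start y=0.000, vy=11.607 → t=2.321, apex=6.736, x_land=183.323, impact vy=-11.607
  bounce: vy ← 0.72·11.607 = 8.357
Arc 5: start y=0.000, vy=8.357 → t=1.671, apex=3.492, x_land=202.962, impact vy=-8.357
  bounce: vy ← 0.72·8.357 = 6.017
Arc 6: start y=0.000, vy=6.017 → t=1.203, apex=1.810, x_land=217.102, impact vy=-6.017
  bounce: vy ← 0.72·6.017 = 4.332
Arc 7: start y=0.000, vy=4.332 → t=0.866, apex=0.938, x_land=227.282, impact vy=-4.332
  bounce: vy ← 0.72·4.332 = 3.119

1 5.579 48.350 65.549
2 4.478 25.065 118.165
3 3.224 12.993 156.048
4 2.321 6.736 183.323
5 1.671 3.492 202.962
6 1.203 1.810 217.102
7 0.866 0.938 227.282
final: 227.282 3.119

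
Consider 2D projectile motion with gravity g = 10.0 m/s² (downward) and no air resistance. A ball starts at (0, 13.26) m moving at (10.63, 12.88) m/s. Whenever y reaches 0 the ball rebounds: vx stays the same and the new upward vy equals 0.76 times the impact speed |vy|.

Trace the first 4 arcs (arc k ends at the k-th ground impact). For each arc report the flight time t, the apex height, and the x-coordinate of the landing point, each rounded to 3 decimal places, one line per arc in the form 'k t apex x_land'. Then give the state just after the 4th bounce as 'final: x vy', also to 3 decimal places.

Arc 1: start y=13.260, vy=12.880 → t=3.364, apex=21.555, x_land=35.762, impact vy=-20.763
  bounce: vy ← 0.76·20.763 = 15.780
Arc 2: start y=0.000, vy=15.780 → t=3.156, apex=12.450, x_land=69.310, impact vy=-15.780
  bounce: vy ← 0.76·15.780 = 11.993
Arc 3: start y=0.000, vy=11.993 → t=2.399, apex=7.191, x_land=94.806, impact vy=-11.993
  bounce: vy ← 0.76·11.993 = 9.114
Arc 4: start y=0.000, vy=9.114 → t=1.823, apex=4.154, x_land=114.183, impact vy=-9.114
  bounce: vy ← 0.76·9.114 = 6.927

1 3.364 21.555 35.762
2 3.156 12.450 69.310
3 2.399 7.191 94.806
4 1.823 4.154 114.183
final: 114.183 6.927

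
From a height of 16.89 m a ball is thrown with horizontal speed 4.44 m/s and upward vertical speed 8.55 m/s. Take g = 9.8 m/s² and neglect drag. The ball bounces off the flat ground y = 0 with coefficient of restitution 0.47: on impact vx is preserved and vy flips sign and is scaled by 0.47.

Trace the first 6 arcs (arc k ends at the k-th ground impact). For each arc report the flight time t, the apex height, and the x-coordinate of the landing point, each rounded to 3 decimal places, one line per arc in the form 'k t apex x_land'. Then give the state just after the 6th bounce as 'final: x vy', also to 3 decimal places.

1 2.924 20.620 12.982
2 1.928 4.555 21.543
3 0.906 1.006 25.567
4 0.426 0.222 27.459
5 0.200 0.049 28.347
6 0.094 0.011 28.765
final: 28.765 0.217

Arc 1: start y=16.890, vy=8.550 → t=2.924, apex=20.620, x_land=12.982, impact vy=-20.103
  bounce: vy ← 0.47·20.103 = 9.449
Arc 2: start y=0.000, vy=9.449 → t=1.928, apex=4.555, x_land=21.543, impact vy=-9.449
  bounce: vy ← 0.47·9.449 = 4.441
Arc 3: start y=0.000, vy=4.441 → t=0.906, apex=1.006, x_land=25.567, impact vy=-4.441
  bounce: vy ← 0.47·4.441 = 2.087
Arc 4: start y=0.000, vy=2.087 → t=0.426, apex=0.222, x_land=27.459, impact vy=-2.087
  bounce: vy ← 0.47·2.087 = 0.981
Arc 5: start y=0.000, vy=0.981 → t=0.200, apex=0.049, x_land=28.347, impact vy=-0.981
  bounce: vy ← 0.47·0.981 = 0.461
Arc 6: start y=0.000, vy=0.461 → t=0.094, apex=0.011, x_land=28.765, impact vy=-0.461
  bounce: vy ← 0.47·0.461 = 0.217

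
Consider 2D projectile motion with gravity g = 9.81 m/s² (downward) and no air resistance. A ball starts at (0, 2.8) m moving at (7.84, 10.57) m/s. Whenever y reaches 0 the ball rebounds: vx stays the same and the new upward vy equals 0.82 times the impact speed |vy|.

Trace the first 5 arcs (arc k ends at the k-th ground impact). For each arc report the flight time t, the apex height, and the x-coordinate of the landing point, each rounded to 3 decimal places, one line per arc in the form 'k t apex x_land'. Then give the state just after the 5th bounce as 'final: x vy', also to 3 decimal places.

1 2.393 8.494 18.765
2 2.158 5.712 35.685
3 1.770 3.841 49.560
4 1.451 2.582 60.937
5 1.190 1.736 70.266
final: 70.266 4.786

Arc 1: start y=2.800, vy=10.570 → t=2.393, apex=8.494, x_land=18.765, impact vy=-12.910
  bounce: vy ← 0.82·12.910 = 10.586
Arc 2: start y=0.000, vy=10.586 → t=2.158, apex=5.712, x_land=35.685, impact vy=-10.586
  bounce: vy ← 0.82·10.586 = 8.680
Arc 3: start y=0.000, vy=8.680 → t=1.770, apex=3.841, x_land=49.560, impact vy=-8.680
  bounce: vy ← 0.82·8.680 = 7.118
Arc 4: start y=0.000, vy=7.118 → t=1.451, apex=2.582, x_land=60.937, impact vy=-7.118
  bounce: vy ← 0.82·7.118 = 5.837
Arc 5: start y=0.000, vy=5.837 → t=1.190, apex=1.736, x_land=70.266, impact vy=-5.837
  bounce: vy ← 0.82·5.837 = 4.786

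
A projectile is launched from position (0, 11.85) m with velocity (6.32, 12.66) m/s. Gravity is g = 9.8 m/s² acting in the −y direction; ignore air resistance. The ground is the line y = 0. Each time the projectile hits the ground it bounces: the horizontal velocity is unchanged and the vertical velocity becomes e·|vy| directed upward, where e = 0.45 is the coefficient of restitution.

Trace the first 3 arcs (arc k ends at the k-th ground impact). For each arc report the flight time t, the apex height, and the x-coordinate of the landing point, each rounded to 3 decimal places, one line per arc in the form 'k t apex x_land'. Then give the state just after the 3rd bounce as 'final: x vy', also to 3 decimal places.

Arc 1: start y=11.850, vy=12.660 → t=3.314, apex=20.027, x_land=20.941, impact vy=-19.813
  bounce: vy ← 0.45·19.813 = 8.916
Arc 2: start y=0.000, vy=8.916 → t=1.820, apex=4.056, x_land=32.441, impact vy=-8.916
  bounce: vy ← 0.45·8.916 = 4.012
Arc 3: start y=0.000, vy=4.012 → t=0.819, apex=0.821, x_land=37.616, impact vy=-4.012
  bounce: vy ← 0.45·4.012 = 1.805

1 3.314 20.027 20.941
2 1.820 4.056 32.441
3 0.819 0.821 37.616
final: 37.616 1.805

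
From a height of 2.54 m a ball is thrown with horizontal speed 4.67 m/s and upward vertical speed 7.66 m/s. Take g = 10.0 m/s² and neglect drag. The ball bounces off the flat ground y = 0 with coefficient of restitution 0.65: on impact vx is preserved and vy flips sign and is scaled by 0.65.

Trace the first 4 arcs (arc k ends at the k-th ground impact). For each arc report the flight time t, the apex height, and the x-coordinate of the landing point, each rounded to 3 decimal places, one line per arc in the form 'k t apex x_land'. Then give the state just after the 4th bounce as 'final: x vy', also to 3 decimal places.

Arc 1: start y=2.540, vy=7.660 → t=1.812, apex=5.474, x_land=8.463, impact vy=-10.463
  bounce: vy ← 0.65·10.463 = 6.801
Arc 2: start y=0.000, vy=6.801 → t=1.360, apex=2.313, x_land=14.816, impact vy=-6.801
  bounce: vy ← 0.65·6.801 = 4.421
Arc 3: start y=0.000, vy=4.421 → t=0.884, apex=0.977, x_land=18.944, impact vy=-4.421
  bounce: vy ← 0.65·4.421 = 2.873
Arc 4: start y=0.000, vy=2.873 → t=0.575, apex=0.413, x_land=21.628, impact vy=-2.873
  bounce: vy ← 0.65·2.873 = 1.868

1 1.812 5.474 8.463
2 1.360 2.313 14.816
3 0.884 0.977 18.944
4 0.575 0.413 21.628
final: 21.628 1.868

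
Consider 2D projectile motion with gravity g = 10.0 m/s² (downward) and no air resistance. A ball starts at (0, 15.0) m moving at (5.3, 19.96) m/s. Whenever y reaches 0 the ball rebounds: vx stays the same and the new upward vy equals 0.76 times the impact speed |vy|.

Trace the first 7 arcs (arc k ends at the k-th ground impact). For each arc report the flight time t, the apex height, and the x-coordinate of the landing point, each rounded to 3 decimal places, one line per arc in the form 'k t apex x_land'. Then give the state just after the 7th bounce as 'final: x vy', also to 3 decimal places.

1 4.639 34.920 24.585
2 4.017 20.170 45.875
3 3.053 11.650 62.055
4 2.320 6.729 74.352
5 1.763 3.887 83.698
6 1.340 2.245 90.801
7 1.019 1.297 96.199
final: 96.199 3.870

Arc 1: start y=15.000, vy=19.960 → t=4.639, apex=34.920, x_land=24.585, impact vy=-26.427
  bounce: vy ← 0.76·26.427 = 20.085
Arc 2: start y=0.000, vy=20.085 → t=4.017, apex=20.170, x_land=45.875, impact vy=-20.085
  bounce: vy ← 0.76·20.085 = 15.264
Arc 3: start y=0.000, vy=15.264 → t=3.053, apex=11.650, x_land=62.055, impact vy=-15.264
  bounce: vy ← 0.76·15.264 = 11.601
Arc 4: start y=0.000, vy=11.601 → t=2.320, apex=6.729, x_land=74.352, impact vy=-11.601
  bounce: vy ← 0.76·11.601 = 8.817
Arc 5: start y=0.000, vy=8.817 → t=1.763, apex=3.887, x_land=83.698, impact vy=-8.817
  bounce: vy ← 0.76·8.817 = 6.701
Arc 6: start y=0.000, vy=6.701 → t=1.340, apex=2.245, x_land=90.801, impact vy=-6.701
  bounce: vy ← 0.76·6.701 = 5.093
Arc 7: start y=0.000, vy=5.093 → t=1.019, apex=1.297, x_land=96.199, impact vy=-5.093
  bounce: vy ← 0.76·5.093 = 3.870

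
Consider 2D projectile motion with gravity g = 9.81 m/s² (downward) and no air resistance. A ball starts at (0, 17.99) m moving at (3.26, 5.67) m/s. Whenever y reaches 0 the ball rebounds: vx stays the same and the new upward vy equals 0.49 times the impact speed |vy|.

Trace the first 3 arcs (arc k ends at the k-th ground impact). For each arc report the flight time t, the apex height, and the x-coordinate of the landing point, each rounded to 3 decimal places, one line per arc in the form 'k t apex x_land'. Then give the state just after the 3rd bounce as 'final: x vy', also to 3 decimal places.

Arc 1: start y=17.990, vy=5.670 → t=2.578, apex=19.629, x_land=8.406, impact vy=-19.624
  bounce: vy ← 0.49·19.624 = 9.616
Arc 2: start y=0.000, vy=9.616 → t=1.960, apex=4.713, x_land=14.797, impact vy=-9.616
  bounce: vy ← 0.49·9.616 = 4.712
Arc 3: start y=0.000, vy=4.712 → t=0.961, apex=1.132, x_land=17.928, impact vy=-4.712
  bounce: vy ← 0.49·4.712 = 2.309

1 2.578 19.629 8.406
2 1.960 4.713 14.797
3 0.961 1.132 17.928
final: 17.928 2.309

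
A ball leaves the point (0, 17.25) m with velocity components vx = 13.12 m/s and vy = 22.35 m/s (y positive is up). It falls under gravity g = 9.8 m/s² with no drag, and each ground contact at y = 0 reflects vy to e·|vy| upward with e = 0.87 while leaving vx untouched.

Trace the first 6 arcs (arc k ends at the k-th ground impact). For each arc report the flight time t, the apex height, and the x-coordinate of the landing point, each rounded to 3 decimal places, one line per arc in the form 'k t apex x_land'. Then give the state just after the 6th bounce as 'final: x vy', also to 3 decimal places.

1 5.234 42.736 68.668
2 5.139 32.347 136.087
3 4.471 24.483 194.741
4 3.889 18.531 245.771
5 3.384 14.026 290.166
6 2.944 10.617 328.790
final: 328.790 12.550

Arc 1: start y=17.250, vy=22.350 → t=5.234, apex=42.736, x_land=68.668, impact vy=-28.942
  bounce: vy ← 0.87·28.942 = 25.179
Arc 2: start y=0.000, vy=25.179 → t=5.139, apex=32.347, x_land=136.087, impact vy=-25.179
  bounce: vy ← 0.87·25.179 = 21.906
Arc 3: start y=0.000, vy=21.906 → t=4.471, apex=24.483, x_land=194.741, impact vy=-21.906
  bounce: vy ← 0.87·21.906 = 19.058
Arc 4: start y=0.000, vy=19.058 → t=3.889, apex=18.531, x_land=245.771, impact vy=-19.058
  bounce: vy ← 0.87·19.058 = 16.581
Arc 5: start y=0.000, vy=16.581 → t=3.384, apex=14.026, x_land=290.166, impact vy=-16.581
  bounce: vy ← 0.87·16.581 = 14.425
Arc 6: start y=0.000, vy=14.425 → t=2.944, apex=10.617, x_land=328.790, impact vy=-14.425
  bounce: vy ← 0.87·14.425 = 12.550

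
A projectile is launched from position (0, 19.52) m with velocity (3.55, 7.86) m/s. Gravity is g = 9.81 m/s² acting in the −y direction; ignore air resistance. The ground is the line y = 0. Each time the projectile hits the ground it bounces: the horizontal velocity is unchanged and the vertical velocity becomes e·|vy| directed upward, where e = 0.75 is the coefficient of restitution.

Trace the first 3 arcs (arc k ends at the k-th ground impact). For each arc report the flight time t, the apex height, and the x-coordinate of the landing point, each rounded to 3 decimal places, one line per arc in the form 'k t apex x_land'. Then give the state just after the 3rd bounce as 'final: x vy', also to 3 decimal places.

Arc 1: start y=19.520, vy=7.860 → t=2.951, apex=22.669, x_land=10.476, impact vy=-21.089
  bounce: vy ← 0.75·21.089 = 15.817
Arc 2: start y=0.000, vy=15.817 → t=3.225, apex=12.751, x_land=21.924, impact vy=-15.817
  bounce: vy ← 0.75·15.817 = 11.863
Arc 3: start y=0.000, vy=11.863 → t=2.419, apex=7.173, x_land=30.509, impact vy=-11.863
  bounce: vy ← 0.75·11.863 = 8.897

1 2.951 22.669 10.476
2 3.225 12.751 21.924
3 2.419 7.173 30.509
final: 30.509 8.897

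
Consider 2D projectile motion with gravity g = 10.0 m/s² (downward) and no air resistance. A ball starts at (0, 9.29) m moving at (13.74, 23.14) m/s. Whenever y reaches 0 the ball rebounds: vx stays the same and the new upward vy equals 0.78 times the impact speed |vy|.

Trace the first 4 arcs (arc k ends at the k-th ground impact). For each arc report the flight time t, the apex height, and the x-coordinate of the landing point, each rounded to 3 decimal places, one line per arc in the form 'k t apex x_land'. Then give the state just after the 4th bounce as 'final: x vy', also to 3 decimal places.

Arc 1: start y=9.290, vy=23.140 → t=5.000, apex=36.063, x_land=68.695, impact vy=-26.856
  bounce: vy ← 0.78·26.856 = 20.948
Arc 2: start y=0.000, vy=20.948 → t=4.190, apex=21.941, x_land=126.260, impact vy=-20.948
  bounce: vy ← 0.78·20.948 = 16.339
Arc 3: start y=0.000, vy=16.339 → t=3.268, apex=13.349, x_land=171.160, impact vy=-16.339
  bounce: vy ← 0.78·16.339 = 12.745
Arc 4: start y=0.000, vy=12.745 → t=2.549, apex=8.121, x_land=206.183, impact vy=-12.745
  bounce: vy ← 0.78·12.745 = 9.941

1 5.000 36.063 68.695
2 4.190 21.941 126.260
3 3.268 13.349 171.160
4 2.549 8.121 206.183
final: 206.183 9.941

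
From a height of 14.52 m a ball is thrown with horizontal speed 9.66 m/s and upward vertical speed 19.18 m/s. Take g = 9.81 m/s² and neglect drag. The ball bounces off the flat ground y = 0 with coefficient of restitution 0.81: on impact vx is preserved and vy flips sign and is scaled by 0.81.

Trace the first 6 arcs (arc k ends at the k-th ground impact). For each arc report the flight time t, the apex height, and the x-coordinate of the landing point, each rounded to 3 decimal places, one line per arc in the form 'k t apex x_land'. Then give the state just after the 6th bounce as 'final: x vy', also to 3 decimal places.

1 4.560 33.270 44.045
2 4.219 21.828 84.802
3 3.417 14.322 117.815
4 2.768 9.396 144.555
5 2.242 6.165 166.215
6 1.816 4.045 183.759
final: 183.759 7.216

Arc 1: start y=14.520, vy=19.180 → t=4.560, apex=33.270, x_land=44.045, impact vy=-25.549
  bounce: vy ← 0.81·25.549 = 20.695
Arc 2: start y=0.000, vy=20.695 → t=4.219, apex=21.828, x_land=84.802, impact vy=-20.695
  bounce: vy ← 0.81·20.695 = 16.763
Arc 3: start y=0.000, vy=16.763 → t=3.417, apex=14.322, x_land=117.815, impact vy=-16.763
  bounce: vy ← 0.81·16.763 = 13.578
Arc 4: start y=0.000, vy=13.578 → t=2.768, apex=9.396, x_land=144.555, impact vy=-13.578
  bounce: vy ← 0.81·13.578 = 10.998
Arc 5: start y=0.000, vy=10.998 → t=2.242, apex=6.165, x_land=166.215, impact vy=-10.998
  bounce: vy ← 0.81·10.998 = 8.908
Arc 6: start y=0.000, vy=8.908 → t=1.816, apex=4.045, x_land=183.759, impact vy=-8.908
  bounce: vy ← 0.81·8.908 = 7.216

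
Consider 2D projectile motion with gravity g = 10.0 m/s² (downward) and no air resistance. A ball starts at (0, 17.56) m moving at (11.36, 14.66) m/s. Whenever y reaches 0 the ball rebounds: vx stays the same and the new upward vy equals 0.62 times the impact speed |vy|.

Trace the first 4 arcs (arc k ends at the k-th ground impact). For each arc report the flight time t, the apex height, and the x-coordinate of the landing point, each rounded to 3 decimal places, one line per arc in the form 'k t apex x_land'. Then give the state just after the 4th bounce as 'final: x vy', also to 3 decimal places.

Arc 1: start y=17.560, vy=14.660 → t=3.845, apex=28.306, x_land=43.683, impact vy=-23.793
  bounce: vy ← 0.62·23.793 = 14.752
Arc 2: start y=0.000, vy=14.752 → t=2.950, apex=10.881, x_land=77.199, impact vy=-14.752
  bounce: vy ← 0.62·14.752 = 9.146
Arc 3: start y=0.000, vy=9.146 → t=1.829, apex=4.183, x_land=97.979, impact vy=-9.146
  bounce: vy ← 0.62·9.146 = 5.671
Arc 4: start y=0.000, vy=5.671 → t=1.134, apex=1.608, x_land=110.862, impact vy=-5.671
  bounce: vy ← 0.62·5.671 = 3.516

1 3.845 28.306 43.683
2 2.950 10.881 77.199
3 1.829 4.183 97.979
4 1.134 1.608 110.862
final: 110.862 3.516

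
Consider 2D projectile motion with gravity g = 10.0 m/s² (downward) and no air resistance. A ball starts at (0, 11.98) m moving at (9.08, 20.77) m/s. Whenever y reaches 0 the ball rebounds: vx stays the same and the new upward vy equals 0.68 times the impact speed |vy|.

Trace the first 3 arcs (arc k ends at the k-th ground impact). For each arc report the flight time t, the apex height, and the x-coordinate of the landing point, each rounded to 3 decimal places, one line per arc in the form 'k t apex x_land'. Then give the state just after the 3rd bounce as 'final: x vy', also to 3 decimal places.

1 4.667 33.550 42.380
2 3.523 15.513 74.367
3 2.396 7.173 96.119
final: 96.119 8.145

Arc 1: start y=11.980, vy=20.770 → t=4.667, apex=33.550, x_land=42.380, impact vy=-25.904
  bounce: vy ← 0.68·25.904 = 17.614
Arc 2: start y=0.000, vy=17.614 → t=3.523, apex=15.513, x_land=74.367, impact vy=-17.614
  bounce: vy ← 0.68·17.614 = 11.978
Arc 3: start y=0.000, vy=11.978 → t=2.396, apex=7.173, x_land=96.119, impact vy=-11.978
  bounce: vy ← 0.68·11.978 = 8.145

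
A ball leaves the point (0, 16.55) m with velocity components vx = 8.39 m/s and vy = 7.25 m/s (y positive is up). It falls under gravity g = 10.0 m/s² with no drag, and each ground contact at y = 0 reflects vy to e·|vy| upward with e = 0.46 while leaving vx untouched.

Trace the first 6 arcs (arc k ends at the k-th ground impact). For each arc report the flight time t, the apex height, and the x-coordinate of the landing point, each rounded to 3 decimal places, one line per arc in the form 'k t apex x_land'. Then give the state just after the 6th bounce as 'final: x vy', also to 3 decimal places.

1 2.683 19.178 22.514
2 1.802 4.058 37.631
3 0.829 0.859 44.585
4 0.381 0.182 47.784
5 0.175 0.038 49.256
6 0.081 0.008 49.932
final: 49.932 0.186

Arc 1: start y=16.550, vy=7.250 → t=2.683, apex=19.178, x_land=22.514, impact vy=-19.585
  bounce: vy ← 0.46·19.585 = 9.009
Arc 2: start y=0.000, vy=9.009 → t=1.802, apex=4.058, x_land=37.631, impact vy=-9.009
  bounce: vy ← 0.46·9.009 = 4.144
Arc 3: start y=0.000, vy=4.144 → t=0.829, apex=0.859, x_land=44.585, impact vy=-4.144
  bounce: vy ← 0.46·4.144 = 1.906
Arc 4: start y=0.000, vy=1.906 → t=0.381, apex=0.182, x_land=47.784, impact vy=-1.906
  bounce: vy ← 0.46·1.906 = 0.877
Arc 5: start y=0.000, vy=0.877 → t=0.175, apex=0.038, x_land=49.256, impact vy=-0.877
  bounce: vy ← 0.46·0.877 = 0.403
Arc 6: start y=0.000, vy=0.403 → t=0.081, apex=0.008, x_land=49.932, impact vy=-0.403
  bounce: vy ← 0.46·0.403 = 0.186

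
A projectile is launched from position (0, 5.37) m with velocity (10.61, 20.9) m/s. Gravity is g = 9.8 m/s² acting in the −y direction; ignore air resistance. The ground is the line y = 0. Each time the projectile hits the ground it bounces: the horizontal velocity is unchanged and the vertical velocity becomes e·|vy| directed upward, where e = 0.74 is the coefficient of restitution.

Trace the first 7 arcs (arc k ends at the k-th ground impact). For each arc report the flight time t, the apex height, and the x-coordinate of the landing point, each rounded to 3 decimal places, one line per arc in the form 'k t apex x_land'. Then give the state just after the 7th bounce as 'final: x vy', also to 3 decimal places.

1 4.508 27.656 47.834
2 3.516 15.145 85.140
3 2.602 8.293 112.746
4 1.925 4.541 133.175
5 1.425 2.487 148.292
6 1.054 1.362 159.478
7 0.780 0.746 167.757
final: 167.757 2.829

Arc 1: start y=5.370, vy=20.900 → t=4.508, apex=27.656, x_land=47.834, impact vy=-23.282
  bounce: vy ← 0.74·23.282 = 17.229
Arc 2: start y=0.000, vy=17.229 → t=3.516, apex=15.145, x_land=85.140, impact vy=-17.229
  bounce: vy ← 0.74·17.229 = 12.749
Arc 3: start y=0.000, vy=12.749 → t=2.602, apex=8.293, x_land=112.746, impact vy=-12.749
  bounce: vy ← 0.74·12.749 = 9.435
Arc 4: start y=0.000, vy=9.435 → t=1.925, apex=4.541, x_land=133.175, impact vy=-9.435
  bounce: vy ← 0.74·9.435 = 6.982
Arc 5: start y=0.000, vy=6.982 → t=1.425, apex=2.487, x_land=148.292, impact vy=-6.982
  bounce: vy ← 0.74·6.982 = 5.166
Arc 6: start y=0.000, vy=5.166 → t=1.054, apex=1.362, x_land=159.478, impact vy=-5.166
  bounce: vy ← 0.74·5.166 = 3.823
Arc 7: start y=0.000, vy=3.823 → t=0.780, apex=0.746, x_land=167.757, impact vy=-3.823
  bounce: vy ← 0.74·3.823 = 2.829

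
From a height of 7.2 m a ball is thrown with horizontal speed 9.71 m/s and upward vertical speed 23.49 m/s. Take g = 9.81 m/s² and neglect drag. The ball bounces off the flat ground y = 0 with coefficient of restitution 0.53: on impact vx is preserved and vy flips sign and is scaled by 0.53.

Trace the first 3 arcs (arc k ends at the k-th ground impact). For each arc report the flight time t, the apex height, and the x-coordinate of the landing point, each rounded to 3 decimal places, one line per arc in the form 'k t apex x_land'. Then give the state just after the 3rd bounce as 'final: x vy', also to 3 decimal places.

Arc 1: start y=7.200, vy=23.490 → t=5.078, apex=35.323, x_land=49.308, impact vy=-26.326
  bounce: vy ← 0.53·26.326 = 13.953
Arc 2: start y=0.000, vy=13.953 → t=2.845, apex=9.922, x_land=76.929, impact vy=-13.953
  bounce: vy ← 0.53·13.953 = 7.395
Arc 3: start y=0.000, vy=7.395 → t=1.508, apex=2.787, x_land=91.568, impact vy=-7.395
  bounce: vy ← 0.53·7.395 = 3.919

1 5.078 35.323 49.308
2 2.845 9.922 76.929
3 1.508 2.787 91.568
final: 91.568 3.919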